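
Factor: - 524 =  - 2^2*131^1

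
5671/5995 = 5671/5995 = 0.95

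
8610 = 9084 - 474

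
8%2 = 0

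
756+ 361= 1117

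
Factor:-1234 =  - 2^1 * 617^1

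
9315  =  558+8757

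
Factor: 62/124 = 1/2 = 2^( - 1 ) 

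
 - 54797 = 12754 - 67551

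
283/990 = 283/990 = 0.29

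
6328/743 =6328/743= 8.52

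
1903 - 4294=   -  2391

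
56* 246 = 13776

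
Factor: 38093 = 11^1*3463^1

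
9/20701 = 9/20701 = 0.00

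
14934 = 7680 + 7254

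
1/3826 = 1/3826=0.00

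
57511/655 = 57511/655 = 87.80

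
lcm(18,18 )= 18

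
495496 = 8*61937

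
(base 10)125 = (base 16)7D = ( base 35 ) 3k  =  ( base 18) 6h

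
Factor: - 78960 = -2^4*3^1*5^1*7^1*47^1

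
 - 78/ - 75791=78/75791 = 0.00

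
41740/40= 1043 + 1/2=1043.50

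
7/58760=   7/58760 = 0.00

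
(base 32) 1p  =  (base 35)1M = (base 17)36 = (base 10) 57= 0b111001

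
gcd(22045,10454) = 1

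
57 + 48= 105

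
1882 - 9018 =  - 7136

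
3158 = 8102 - 4944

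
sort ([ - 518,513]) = [ - 518, 513]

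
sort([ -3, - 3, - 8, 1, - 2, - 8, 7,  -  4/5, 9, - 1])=[-8, - 8, -3, - 3,-2, - 1, -4/5,1, 7,9] 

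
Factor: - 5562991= -7^1*19^1 * 151^1*277^1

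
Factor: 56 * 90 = 5040= 2^4 * 3^2 * 5^1*7^1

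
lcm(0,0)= 0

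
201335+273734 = 475069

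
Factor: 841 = 29^2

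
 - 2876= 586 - 3462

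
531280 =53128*10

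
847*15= 12705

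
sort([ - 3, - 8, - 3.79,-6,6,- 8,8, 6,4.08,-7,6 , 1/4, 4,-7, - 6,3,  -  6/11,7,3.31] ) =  [ - 8, - 8,-7,- 7,-6, - 6, - 3.79,-3, - 6/11,1/4, 3,3.31, 4,  4.08 , 6  ,  6,6,7,8] 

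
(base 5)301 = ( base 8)114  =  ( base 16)4C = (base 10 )76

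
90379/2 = 45189+1/2 = 45189.50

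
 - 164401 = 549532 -713933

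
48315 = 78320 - 30005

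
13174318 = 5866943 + 7307375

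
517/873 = 517/873  =  0.59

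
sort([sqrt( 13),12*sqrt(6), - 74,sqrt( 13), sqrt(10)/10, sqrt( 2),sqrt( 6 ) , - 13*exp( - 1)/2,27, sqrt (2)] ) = [ - 74, - 13*exp( - 1) /2,sqrt( 10 )/10,sqrt( 2 ), sqrt ( 2) , sqrt( 6 ),sqrt( 13),sqrt(13) , 27,12*sqrt(6 )]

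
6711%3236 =239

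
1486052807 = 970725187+515327620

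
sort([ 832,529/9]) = [ 529/9, 832]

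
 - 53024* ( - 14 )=742336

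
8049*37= 297813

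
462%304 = 158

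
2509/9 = 278 + 7/9 = 278.78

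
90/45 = 2  =  2.00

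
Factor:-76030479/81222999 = -25343493/27074333 = -  3^1*7^1*11^ (-1)*13^( - 1 )*23^1*59^ (-1)*137^1* 383^1*3209^(-1)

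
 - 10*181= -1810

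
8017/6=1336 + 1/6= 1336.17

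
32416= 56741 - 24325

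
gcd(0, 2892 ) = 2892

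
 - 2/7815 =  - 2/7815 = - 0.00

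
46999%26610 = 20389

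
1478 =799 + 679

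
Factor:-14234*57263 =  - 815081542 = - 2^1*11^1 * 173^1 * 331^1 * 647^1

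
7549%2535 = 2479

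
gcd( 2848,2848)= 2848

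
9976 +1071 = 11047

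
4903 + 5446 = 10349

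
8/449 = 8/449 = 0.02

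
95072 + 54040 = 149112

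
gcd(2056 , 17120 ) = 8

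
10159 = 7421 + 2738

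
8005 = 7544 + 461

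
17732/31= 572  =  572.00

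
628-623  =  5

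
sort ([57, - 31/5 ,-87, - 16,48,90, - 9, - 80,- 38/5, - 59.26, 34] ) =[ -87, - 80,-59.26, - 16,-9, - 38/5, - 31/5,34, 48,57,90 ] 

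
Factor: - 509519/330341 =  - 11^ (  -  1 )*23^1*59^( - 1)*509^( - 1)*22153^1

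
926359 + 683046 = 1609405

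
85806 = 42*2043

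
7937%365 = 272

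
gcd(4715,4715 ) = 4715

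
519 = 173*3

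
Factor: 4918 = 2^1*2459^1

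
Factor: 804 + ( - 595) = 11^1 * 19^1=209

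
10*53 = 530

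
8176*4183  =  34200208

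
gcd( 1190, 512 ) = 2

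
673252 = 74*9098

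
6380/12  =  1595/3 = 531.67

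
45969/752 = 61  +  97/752 = 61.13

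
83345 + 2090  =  85435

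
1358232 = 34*39948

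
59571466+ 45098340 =104669806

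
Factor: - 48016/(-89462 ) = 2^3*41^ ( - 1)*1091^(  -  1)*3001^1 = 24008/44731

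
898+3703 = 4601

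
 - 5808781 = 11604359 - 17413140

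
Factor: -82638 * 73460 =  - 6070587480 = - 2^3*3^2*5^1*3673^1*4591^1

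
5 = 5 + 0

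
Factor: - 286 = -2^1  *11^1*13^1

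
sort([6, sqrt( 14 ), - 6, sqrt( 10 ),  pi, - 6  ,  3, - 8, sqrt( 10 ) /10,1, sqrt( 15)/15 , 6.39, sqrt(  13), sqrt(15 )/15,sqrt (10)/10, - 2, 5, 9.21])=[ - 8, - 6, - 6, - 2, sqrt(15 )/15, sqrt( 15)/15,  sqrt( 10 )/10, sqrt ( 10 )/10,1, 3,pi, sqrt( 10 ),sqrt( 13),  sqrt( 14), 5, 6, 6.39, 9.21]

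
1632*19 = 31008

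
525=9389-8864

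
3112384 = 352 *8842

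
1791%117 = 36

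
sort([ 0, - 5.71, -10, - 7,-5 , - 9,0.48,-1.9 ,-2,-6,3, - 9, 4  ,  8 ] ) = [ - 10,-9,-9,-7 ,-6 ,-5.71,-5, - 2, - 1.9, 0 , 0.48,3,4,8] 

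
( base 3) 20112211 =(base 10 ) 4774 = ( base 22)9J0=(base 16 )12A6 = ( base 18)ed4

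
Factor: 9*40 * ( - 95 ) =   -  34200=- 2^3 * 3^2*5^2* 19^1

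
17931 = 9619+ 8312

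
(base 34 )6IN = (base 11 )5763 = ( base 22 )FE3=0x1D93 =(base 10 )7571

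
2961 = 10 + 2951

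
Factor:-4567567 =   -  4567567^1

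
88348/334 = 44174/167 = 264.51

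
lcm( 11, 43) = 473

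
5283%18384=5283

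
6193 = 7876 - 1683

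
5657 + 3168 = 8825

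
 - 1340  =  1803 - 3143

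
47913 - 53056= - 5143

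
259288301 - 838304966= - 579016665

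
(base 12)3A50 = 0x1A1C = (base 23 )CEE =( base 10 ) 6684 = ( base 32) 6gs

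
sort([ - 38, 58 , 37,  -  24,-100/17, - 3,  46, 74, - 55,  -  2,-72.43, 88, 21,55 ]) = [-72.43,-55, - 38, - 24,-100/17,-3,- 2, 21, 37,46, 55, 58,74  ,  88] 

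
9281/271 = 34 + 67/271=34.25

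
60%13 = 8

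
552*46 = 25392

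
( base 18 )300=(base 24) 1gc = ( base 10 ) 972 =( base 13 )59a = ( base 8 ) 1714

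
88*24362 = 2143856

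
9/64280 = 9/64280 = 0.00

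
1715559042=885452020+830107022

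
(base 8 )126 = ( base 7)152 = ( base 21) 42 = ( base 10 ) 86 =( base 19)4a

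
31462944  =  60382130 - 28919186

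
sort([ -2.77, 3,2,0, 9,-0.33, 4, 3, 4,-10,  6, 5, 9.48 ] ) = [ - 10,- 2.77, - 0.33, 0, 2,3,3,4, 4,5,6,9, 9.48]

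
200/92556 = 50/23139=0.00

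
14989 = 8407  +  6582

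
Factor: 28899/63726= 39/86 = 2^ ( - 1 )*3^1*13^1*43^(- 1) 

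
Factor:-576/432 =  - 2^2*3^( - 1)= -4/3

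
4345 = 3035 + 1310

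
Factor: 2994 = 2^1*3^1*499^1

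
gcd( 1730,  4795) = 5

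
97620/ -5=  -  19524 + 0/1= - 19524.00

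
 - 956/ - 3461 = 956/3461 = 0.28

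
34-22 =12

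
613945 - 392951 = 220994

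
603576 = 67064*9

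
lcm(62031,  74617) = 5148573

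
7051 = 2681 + 4370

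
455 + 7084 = 7539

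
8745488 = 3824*2287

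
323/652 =323/652  =  0.50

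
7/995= 7/995 = 0.01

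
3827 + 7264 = 11091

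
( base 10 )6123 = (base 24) AF3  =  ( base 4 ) 1133223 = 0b1011111101011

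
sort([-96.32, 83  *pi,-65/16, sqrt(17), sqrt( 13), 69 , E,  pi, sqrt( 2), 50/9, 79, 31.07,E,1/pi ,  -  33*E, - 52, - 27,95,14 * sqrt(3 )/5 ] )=[  -  96.32,-33*E,-52, - 27, - 65/16,1/pi, sqrt( 2 ) , E,E, pi, sqrt(13), sqrt( 17), 14*sqrt( 3 )/5,50/9,31.07  ,  69, 79, 95,83 * pi] 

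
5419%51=13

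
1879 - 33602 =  - 31723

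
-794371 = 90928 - 885299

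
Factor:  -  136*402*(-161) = 8802192 = 2^4*3^1 * 7^1 * 17^1*23^1*67^1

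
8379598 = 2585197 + 5794401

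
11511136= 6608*1742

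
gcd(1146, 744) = 6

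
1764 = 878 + 886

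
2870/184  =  1435/92 = 15.60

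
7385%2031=1292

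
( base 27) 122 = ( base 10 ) 785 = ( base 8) 1421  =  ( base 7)2201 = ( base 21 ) 1g8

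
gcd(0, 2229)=2229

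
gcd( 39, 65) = 13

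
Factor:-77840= -2^4*5^1*7^1 * 139^1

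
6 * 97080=582480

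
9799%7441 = 2358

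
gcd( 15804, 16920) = 36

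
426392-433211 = -6819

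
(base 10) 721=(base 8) 1321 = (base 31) N8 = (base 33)LS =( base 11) 5a6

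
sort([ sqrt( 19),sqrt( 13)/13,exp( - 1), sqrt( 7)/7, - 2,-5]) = [ - 5, - 2, sqrt( 13)/13,exp( - 1), sqrt( 7)/7,  sqrt( 19)]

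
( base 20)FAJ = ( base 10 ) 6219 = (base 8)14113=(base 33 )5nf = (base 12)3723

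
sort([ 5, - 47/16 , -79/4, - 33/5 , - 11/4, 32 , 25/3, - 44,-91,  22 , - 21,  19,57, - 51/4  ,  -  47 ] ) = [ - 91, - 47, - 44, - 21, - 79/4, - 51/4, - 33/5, - 47/16, - 11/4, 5, 25/3 , 19,22, 32 , 57] 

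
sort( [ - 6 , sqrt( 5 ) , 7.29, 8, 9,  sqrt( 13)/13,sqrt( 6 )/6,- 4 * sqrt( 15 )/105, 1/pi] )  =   [ - 6 ,  -  4*sqrt( 15) /105, sqrt (13 )/13,1/pi,sqrt (6) /6,sqrt( 5), 7.29,8,9]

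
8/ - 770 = -1 + 381/385 = - 0.01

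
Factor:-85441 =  - 43^1* 1987^1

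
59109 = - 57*(-1037 )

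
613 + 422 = 1035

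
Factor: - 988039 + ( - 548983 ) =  - 1537022 = - 2^1 * 409^1*1879^1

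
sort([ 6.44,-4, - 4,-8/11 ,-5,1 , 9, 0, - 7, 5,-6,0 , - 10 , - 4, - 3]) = [ - 10,  -  7,-6, - 5 , - 4 , - 4,-4 , - 3, -8/11,0,0, 1, 5, 6.44,9 ]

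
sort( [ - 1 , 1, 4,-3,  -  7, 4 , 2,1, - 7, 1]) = [ - 7, - 7, - 3, - 1 , 1,1,1,2,4,4 ]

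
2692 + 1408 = 4100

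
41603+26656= 68259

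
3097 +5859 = 8956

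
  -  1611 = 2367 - 3978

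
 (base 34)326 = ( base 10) 3542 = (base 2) 110111010110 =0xDD6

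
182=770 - 588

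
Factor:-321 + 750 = 3^1 * 11^1*13^1 = 429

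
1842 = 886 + 956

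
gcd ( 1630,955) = 5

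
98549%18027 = 8414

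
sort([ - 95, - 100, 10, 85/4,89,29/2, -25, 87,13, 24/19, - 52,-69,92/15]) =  [-100,-95, - 69,  -  52,-25,24/19,92/15,10,13,29/2, 85/4, 87,89] 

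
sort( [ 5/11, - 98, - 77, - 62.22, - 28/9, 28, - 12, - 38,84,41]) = [ - 98, - 77, - 62.22  , - 38,-12, - 28/9,5/11,28,41, 84 ] 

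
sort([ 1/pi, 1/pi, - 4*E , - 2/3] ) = [ - 4*E, - 2/3, 1/pi,  1/pi]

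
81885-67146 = 14739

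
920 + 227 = 1147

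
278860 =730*382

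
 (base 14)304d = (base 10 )8301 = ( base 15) 26D6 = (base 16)206D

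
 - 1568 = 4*( - 392) 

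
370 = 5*74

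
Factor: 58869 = 3^2*31^1*211^1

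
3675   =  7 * 525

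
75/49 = 75/49 = 1.53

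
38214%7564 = 394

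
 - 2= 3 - 5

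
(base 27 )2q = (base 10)80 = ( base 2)1010000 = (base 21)3h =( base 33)2e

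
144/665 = 144/665=0.22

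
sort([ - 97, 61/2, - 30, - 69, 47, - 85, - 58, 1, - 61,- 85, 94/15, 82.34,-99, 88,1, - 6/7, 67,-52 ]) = [ - 99,- 97 ,-85, - 85, - 69, - 61,-58, - 52, - 30, -6/7, 1, 1, 94/15,61/2, 47, 67,  82.34,88]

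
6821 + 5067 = 11888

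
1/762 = 1/762 = 0.00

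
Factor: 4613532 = 2^2*3^1*7^1 * 11^1*4993^1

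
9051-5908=3143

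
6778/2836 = 3389/1418 = 2.39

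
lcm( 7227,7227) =7227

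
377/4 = 377/4 = 94.25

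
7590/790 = 759/79= 9.61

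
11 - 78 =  - 67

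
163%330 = 163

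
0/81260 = 0 = 0.00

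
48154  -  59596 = -11442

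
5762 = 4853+909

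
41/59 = 41/59 = 0.69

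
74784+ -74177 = 607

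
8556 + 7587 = 16143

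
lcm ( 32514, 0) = 0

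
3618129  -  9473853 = -5855724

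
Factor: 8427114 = 2^1*3^2* 468173^1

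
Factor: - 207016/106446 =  - 916/471 = -2^2 * 3^( - 1 )*157^ (  -  1)*229^1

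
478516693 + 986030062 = 1464546755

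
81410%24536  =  7802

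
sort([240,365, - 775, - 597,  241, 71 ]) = [ - 775, - 597 , 71  ,  240 , 241,  365] 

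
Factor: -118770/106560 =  - 2^(-5)*3^ ( - 1 )*107^1 = -107/96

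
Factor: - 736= - 2^5 * 23^1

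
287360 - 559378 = -272018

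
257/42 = 6 + 5/42 = 6.12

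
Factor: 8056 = 2^3*19^1*53^1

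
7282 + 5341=12623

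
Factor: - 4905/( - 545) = 3^2 = 9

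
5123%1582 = 377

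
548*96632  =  52954336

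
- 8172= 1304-9476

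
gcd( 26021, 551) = 1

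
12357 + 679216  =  691573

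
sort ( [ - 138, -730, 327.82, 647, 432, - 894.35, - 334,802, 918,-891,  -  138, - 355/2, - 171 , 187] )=[-894.35,-891,-730, - 334,  -  355/2, - 171, - 138, - 138, 187,327.82, 432,  647, 802,  918 ] 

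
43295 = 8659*5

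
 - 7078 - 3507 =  - 10585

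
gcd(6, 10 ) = 2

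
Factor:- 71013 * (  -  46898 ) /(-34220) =-2^ ( - 1)*3^1 * 5^(-1 ) * 29^( -1)*59^ ( - 1) * 131^1 * 179^1*23671^1 = - 1665183837/17110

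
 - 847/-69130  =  847/69130 = 0.01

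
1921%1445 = 476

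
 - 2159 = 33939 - 36098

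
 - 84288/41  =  -2056 + 8/41 = - 2055.80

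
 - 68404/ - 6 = 11400 + 2/3 = 11400.67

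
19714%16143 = 3571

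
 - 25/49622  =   - 1 + 49597/49622= - 0.00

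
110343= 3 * 36781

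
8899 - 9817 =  - 918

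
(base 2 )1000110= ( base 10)70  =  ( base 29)2C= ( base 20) 3A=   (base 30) 2a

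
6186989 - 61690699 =  -  55503710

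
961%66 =37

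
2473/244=2473/244 = 10.14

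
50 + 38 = 88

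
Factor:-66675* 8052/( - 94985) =9761220/1727 = 2^2 * 3^2*5^1*7^1 * 11^(  -  1) *61^1*127^1*157^ ( - 1 ) 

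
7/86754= 7/86754=0.00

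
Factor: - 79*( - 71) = 5609 = 71^1*79^1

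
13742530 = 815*16862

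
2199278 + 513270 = 2712548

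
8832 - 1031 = 7801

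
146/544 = 73/272=0.27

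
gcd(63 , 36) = 9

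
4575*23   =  105225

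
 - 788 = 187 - 975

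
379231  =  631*601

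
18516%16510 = 2006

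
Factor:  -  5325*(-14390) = 76626750  =  2^1*3^1*5^3*71^1* 1439^1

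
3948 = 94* 42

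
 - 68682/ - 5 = 68682/5 = 13736.40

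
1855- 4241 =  - 2386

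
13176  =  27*488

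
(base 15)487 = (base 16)403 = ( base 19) 2g1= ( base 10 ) 1027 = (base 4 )100003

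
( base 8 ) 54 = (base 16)2c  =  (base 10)44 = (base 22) 20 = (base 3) 1122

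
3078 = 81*38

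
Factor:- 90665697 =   -  3^1 * 30221899^1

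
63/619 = 63/619 = 0.10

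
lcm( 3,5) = 15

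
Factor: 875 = 5^3*7^1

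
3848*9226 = 35501648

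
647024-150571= 496453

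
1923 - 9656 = -7733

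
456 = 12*38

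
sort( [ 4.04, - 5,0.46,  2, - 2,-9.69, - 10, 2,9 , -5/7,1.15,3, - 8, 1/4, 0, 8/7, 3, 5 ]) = [ - 10, - 9.69, - 8, - 5, - 2,- 5/7, 0, 1/4,0.46, 8/7, 1.15, 2,2, 3, 3,4.04 , 5, 9]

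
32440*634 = 20566960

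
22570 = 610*37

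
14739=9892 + 4847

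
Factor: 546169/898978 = 2^( - 1) * 13^1 * 23^( - 1)*19543^( - 1) * 42013^1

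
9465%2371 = 2352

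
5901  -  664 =5237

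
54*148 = 7992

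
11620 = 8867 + 2753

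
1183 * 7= 8281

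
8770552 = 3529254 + 5241298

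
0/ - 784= 0/1 = - 0.00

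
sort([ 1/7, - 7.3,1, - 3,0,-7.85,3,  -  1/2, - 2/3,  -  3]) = [  -  7.85,  -  7.3,  -  3,-3,  -  2/3, - 1/2,0,1/7,1, 3]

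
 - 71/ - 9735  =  71/9735 = 0.01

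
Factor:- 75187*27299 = -7^1*23^1*467^1*27299^1 = -2052529913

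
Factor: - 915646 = - 2^1*29^1*15787^1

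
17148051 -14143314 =3004737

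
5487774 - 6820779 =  - 1333005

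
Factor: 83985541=31^1*131^1*20681^1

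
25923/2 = 12961 + 1/2 = 12961.50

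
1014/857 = 1+157/857 = 1.18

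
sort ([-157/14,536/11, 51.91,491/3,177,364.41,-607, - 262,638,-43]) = [-607,-262,-43, - 157/14,536/11,51.91,491/3,177, 364.41,638]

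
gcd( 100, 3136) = 4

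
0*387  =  0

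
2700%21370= 2700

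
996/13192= 249/3298 = 0.08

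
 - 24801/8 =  - 24801/8=-3100.12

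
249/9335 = 249/9335 = 0.03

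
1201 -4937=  - 3736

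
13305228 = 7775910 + 5529318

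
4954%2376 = 202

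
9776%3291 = 3194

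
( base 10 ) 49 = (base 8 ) 61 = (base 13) 3a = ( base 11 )45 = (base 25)1O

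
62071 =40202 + 21869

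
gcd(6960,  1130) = 10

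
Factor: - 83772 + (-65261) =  -149033^1 = - 149033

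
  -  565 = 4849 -5414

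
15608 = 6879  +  8729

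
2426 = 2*1213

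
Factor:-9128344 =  - 2^3* 37^1*30839^1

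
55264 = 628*88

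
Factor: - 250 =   -  2^1*5^3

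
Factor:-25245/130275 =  - 5^( - 1)*11^1*17^1* 193^( - 1) = -187/965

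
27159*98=2661582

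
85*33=2805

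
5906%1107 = 371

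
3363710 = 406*8285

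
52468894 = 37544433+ 14924461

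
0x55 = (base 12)71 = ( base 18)4d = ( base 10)85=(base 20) 45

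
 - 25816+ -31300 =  - 57116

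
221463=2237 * 99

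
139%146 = 139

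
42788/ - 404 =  - 106+9/101 = -105.91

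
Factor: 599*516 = 309084 = 2^2*3^1*43^1*599^1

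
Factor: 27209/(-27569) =  -  7^1*13^2*19^( - 1)*23^1*1451^ ( - 1) 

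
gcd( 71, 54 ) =1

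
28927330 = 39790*727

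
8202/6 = 1367 = 1367.00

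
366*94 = 34404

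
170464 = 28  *6088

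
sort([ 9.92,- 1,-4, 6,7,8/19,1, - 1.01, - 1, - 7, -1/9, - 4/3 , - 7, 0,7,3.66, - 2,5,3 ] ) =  [ - 7,-7,-4,-2,  -  4/3, - 1.01, - 1, - 1, -1/9,0,8/19 , 1 , 3,3.66,5 , 6,7,7,9.92 ]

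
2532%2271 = 261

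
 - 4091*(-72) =294552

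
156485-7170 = 149315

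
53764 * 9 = 483876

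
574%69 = 22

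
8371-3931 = 4440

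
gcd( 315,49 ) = 7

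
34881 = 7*4983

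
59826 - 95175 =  - 35349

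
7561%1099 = 967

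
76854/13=5911 + 11/13 =5911.85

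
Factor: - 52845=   -  3^1*5^1 * 13^1*271^1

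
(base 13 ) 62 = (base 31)2I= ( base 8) 120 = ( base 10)80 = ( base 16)50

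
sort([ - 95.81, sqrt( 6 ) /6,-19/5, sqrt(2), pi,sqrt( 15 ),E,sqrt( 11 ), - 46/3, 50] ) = [ - 95.81, - 46/3, - 19/5,sqrt ( 6 ) /6,sqrt(2),E,pi,sqrt(11),sqrt( 15 ),50 ] 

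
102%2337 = 102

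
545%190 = 165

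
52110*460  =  23970600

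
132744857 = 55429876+77314981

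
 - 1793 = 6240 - 8033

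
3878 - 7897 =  -4019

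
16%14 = 2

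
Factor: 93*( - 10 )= - 2^1 *3^1*5^1 * 31^1  =  - 930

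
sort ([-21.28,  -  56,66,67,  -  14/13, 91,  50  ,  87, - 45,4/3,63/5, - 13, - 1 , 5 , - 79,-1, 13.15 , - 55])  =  [  -  79 , - 56,-55,  -  45, - 21.28,  -  13,-14/13 ,-1, - 1,4/3, 5  ,  63/5 , 13.15 , 50, 66, 67,87 , 91 ] 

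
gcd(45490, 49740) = 10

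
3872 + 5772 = 9644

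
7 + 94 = 101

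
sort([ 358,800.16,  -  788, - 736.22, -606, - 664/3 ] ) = [ - 788, - 736.22, - 606, - 664/3,358, 800.16 ]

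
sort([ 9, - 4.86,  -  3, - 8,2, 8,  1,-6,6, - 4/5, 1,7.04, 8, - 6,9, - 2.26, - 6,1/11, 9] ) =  [ - 8, - 6, - 6,  -  6, - 4.86, - 3,-2.26,-4/5,1/11,1, 1, 2  ,  6, 7.04, 8, 8, 9,9,9] 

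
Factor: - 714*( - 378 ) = 269892 = 2^2*3^4*7^2*17^1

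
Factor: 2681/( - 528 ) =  - 2^( - 4 )*3^(- 1 )*7^1*11^( -1 )*383^1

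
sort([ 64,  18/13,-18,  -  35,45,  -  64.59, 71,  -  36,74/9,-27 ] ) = [ -64.59,  -  36, - 35, - 27, - 18, 18/13 , 74/9, 45,64,71]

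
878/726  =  439/363 = 1.21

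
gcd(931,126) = 7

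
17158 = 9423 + 7735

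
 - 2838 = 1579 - 4417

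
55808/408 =136  +  40/51 = 136.78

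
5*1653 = 8265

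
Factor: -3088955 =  - 5^1*617791^1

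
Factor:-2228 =-2^2*557^1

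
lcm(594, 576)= 19008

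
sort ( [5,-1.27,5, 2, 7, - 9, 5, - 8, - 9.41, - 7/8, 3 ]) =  [ - 9.41,-9, -8, - 1.27, - 7/8, 2, 3, 5, 5,5 , 7]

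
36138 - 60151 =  - 24013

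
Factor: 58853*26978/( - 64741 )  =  -1587736234/64741 = -2^1*7^1 * 41^1*47^1 * 101^( - 1 )*229^1*257^1*641^(-1) 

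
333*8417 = 2802861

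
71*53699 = 3812629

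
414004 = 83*4988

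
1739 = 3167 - 1428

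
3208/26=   1604/13 = 123.38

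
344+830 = 1174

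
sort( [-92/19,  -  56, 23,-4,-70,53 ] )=[-70, - 56, - 92/19,- 4,23,53 ]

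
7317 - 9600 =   -  2283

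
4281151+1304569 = 5585720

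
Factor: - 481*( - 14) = 6734 = 2^1*7^1*13^1*37^1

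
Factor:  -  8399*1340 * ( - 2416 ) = 27191258560 = 2^6*5^1*37^1*67^1*151^1*227^1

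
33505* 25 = 837625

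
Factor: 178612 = 2^2*7^1* 6379^1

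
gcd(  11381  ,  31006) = 1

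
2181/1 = 2181 = 2181.00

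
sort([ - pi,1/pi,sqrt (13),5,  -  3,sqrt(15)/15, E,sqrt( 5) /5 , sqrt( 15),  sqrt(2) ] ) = [ - pi, - 3,  sqrt(15) /15,1/pi, sqrt( 5)/5, sqrt( 2 ),E, sqrt(13),sqrt (15),5]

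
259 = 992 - 733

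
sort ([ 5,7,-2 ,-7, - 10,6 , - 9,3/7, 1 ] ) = [ - 10, - 9, - 7, - 2,  3/7, 1 , 5, 6,7 ] 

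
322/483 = 2/3 = 0.67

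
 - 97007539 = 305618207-402625746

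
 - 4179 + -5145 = -9324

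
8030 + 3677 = 11707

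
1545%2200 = 1545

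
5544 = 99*56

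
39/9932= 3/764=0.00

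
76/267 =76/267 = 0.28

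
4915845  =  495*9931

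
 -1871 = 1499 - 3370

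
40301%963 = 818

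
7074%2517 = 2040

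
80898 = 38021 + 42877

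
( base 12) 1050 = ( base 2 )11011111100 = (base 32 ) 1ns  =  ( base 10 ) 1788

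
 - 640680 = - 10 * 64068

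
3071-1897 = 1174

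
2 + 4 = 6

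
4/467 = 4/467 = 0.01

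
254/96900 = 127/48450 = 0.00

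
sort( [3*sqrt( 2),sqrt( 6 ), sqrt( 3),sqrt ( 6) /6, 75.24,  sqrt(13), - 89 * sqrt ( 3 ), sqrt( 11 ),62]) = [ - 89*sqrt( 3 ), sqrt(6) /6,sqrt( 3 ), sqrt( 6 ), sqrt( 11 ),  sqrt( 13 ), 3 * sqrt (2 ),62, 75.24] 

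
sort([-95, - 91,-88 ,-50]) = [ - 95, - 91, - 88, - 50 ]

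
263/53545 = 263/53545 = 0.00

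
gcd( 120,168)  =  24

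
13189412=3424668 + 9764744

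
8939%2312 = 2003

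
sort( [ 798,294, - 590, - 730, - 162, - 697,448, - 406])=[ - 730, - 697, - 590, - 406, - 162, 294,448, 798 ] 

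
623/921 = 623/921 = 0.68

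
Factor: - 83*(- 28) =2324= 2^2*7^1*83^1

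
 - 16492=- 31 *532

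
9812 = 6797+3015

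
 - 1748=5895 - 7643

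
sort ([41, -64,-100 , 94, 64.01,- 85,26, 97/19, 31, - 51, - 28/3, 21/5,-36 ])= [ - 100,- 85, - 64,-51, - 36, - 28/3,21/5, 97/19, 26,31 , 41,  64.01, 94]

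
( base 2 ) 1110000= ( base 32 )3g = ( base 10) 112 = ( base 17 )6a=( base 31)3j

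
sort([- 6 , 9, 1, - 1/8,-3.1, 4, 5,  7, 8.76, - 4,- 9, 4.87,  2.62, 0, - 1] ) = [-9, - 6, - 4,- 3.1, - 1, - 1/8 , 0, 1, 2.62, 4,4.87, 5, 7,  8.76, 9]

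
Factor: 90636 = 2^2*3^1 * 7^1 * 13^1*83^1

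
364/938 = 26/67 = 0.39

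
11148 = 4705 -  - 6443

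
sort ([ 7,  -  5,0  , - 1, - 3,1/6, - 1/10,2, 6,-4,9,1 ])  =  [ - 5 ,-4, - 3, - 1,-1/10, 0,1/6,1,  2, 6,7,9 ]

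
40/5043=40/5043 = 0.01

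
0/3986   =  0 =0.00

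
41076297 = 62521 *657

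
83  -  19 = 64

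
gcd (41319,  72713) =1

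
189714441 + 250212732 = 439927173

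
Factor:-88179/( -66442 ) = 2^( - 1)*3^1 * 7^1 * 13^1* 17^1*19^1 *139^( - 1)*239^(-1)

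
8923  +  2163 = 11086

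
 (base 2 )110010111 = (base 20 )107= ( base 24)gn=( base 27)f2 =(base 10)407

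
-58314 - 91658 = -149972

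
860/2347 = 860/2347 = 0.37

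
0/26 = 0=   0.00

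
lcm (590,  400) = 23600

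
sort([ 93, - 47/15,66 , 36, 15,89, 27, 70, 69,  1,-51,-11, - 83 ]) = [-83, - 51, - 11,-47/15,  1, 15,27, 36 , 66, 69, 70,89,  93 ]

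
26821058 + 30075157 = 56896215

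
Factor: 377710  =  2^1*5^1*107^1*353^1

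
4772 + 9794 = 14566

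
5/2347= 5/2347 = 0.00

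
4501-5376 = - 875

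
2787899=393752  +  2394147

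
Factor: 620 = 2^2*5^1*31^1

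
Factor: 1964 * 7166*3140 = 44192435360  =  2^5*5^1*157^1 * 491^1* 3583^1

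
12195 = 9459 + 2736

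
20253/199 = 20253/199 = 101.77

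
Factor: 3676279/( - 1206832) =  - 2^( - 4)*11^( - 1)*6857^( - 1 ) *3676279^1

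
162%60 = 42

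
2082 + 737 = 2819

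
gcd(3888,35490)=6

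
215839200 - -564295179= 780134379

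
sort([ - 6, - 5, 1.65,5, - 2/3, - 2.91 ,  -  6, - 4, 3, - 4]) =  [ - 6, - 6 , - 5 , - 4, - 4, - 2.91, - 2/3, 1.65,3, 5]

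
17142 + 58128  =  75270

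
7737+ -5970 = 1767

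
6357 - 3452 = 2905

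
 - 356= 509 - 865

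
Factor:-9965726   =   - 2^1*607^1 * 8209^1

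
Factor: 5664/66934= 2^4*3^1*7^(  -  2)*59^1*683^( - 1) = 2832/33467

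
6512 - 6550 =  -  38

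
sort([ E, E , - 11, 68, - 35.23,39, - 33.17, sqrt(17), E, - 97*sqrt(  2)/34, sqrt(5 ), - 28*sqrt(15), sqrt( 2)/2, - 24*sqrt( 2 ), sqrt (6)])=[ - 28*sqrt ( 15), - 35.23, - 24*sqrt( 2),  -  33.17, - 11, - 97*sqrt (2) /34,sqrt( 2)/2 , sqrt( 5 ) , sqrt(6), E, E, E , sqrt( 17),39,  68] 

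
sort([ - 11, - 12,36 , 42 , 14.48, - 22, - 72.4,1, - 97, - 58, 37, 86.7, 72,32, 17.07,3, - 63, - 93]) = [  -  97,  -  93,-72.4, - 63,-58,-22, - 12, - 11,1,3,14.48, 17.07, 32, 36, 37, 42,72,  86.7]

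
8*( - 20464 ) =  - 163712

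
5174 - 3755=1419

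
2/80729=2/80729 = 0.00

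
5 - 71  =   - 66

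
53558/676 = 26779/338 = 79.23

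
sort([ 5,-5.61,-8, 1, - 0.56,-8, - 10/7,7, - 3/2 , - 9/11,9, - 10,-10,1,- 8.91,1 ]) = [-10, - 10,-8.91, - 8, - 8, - 5.61, - 3/2, - 10/7,-9/11,  -  0.56,1,1,1, 5,7,9 ] 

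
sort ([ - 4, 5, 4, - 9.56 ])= [ - 9.56, - 4,4, 5 ]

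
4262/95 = 44+82/95=44.86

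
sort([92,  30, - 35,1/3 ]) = [ - 35,1/3,30, 92 ]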